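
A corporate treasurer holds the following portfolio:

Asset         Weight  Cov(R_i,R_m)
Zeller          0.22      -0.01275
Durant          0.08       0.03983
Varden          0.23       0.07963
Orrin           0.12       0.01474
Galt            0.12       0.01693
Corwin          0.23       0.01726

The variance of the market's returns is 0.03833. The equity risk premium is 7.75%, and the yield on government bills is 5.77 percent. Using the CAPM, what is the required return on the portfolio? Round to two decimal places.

11.12%

β_Zeller = -0.01275 / 0.03833 = -0.3326
β_Durant = 0.03983 / 0.03833 = 1.0391
β_Varden = 0.07963 / 0.03833 = 2.0775
β_Orrin = 0.01474 / 0.03833 = 0.3846
β_Galt = 0.01693 / 0.03833 = 0.4417
β_Corwin = 0.01726 / 0.03833 = 0.4503
β_P = Σ w_i β_i = 0.22×-0.3326 + 0.08×1.0391 + 0.23×2.0775 + 0.12×0.3846 + 0.12×0.4417 + 0.23×0.4503 = 0.6905
E(R_P) = R_f + β_P × MRP = 5.77% + 0.6905 × 7.75% = 11.12%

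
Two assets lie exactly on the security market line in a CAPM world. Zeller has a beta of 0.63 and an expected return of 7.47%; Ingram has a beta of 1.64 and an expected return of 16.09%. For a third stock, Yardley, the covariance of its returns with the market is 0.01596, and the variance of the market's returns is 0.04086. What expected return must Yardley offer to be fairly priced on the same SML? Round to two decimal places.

5.43%

MRP = (16.09% − 7.47%) / (1.64 − 0.63) = 8.5347%
R_f = 7.47% − 0.63 × 8.5347% = 2.0931%
β_Yardley = Cov / Var(R_m) = 0.01596 / 0.04086 = 0.3906
E(R_Yardley) = R_f + β × MRP = 2.0931% + 0.3906 × 8.5347% = 5.43%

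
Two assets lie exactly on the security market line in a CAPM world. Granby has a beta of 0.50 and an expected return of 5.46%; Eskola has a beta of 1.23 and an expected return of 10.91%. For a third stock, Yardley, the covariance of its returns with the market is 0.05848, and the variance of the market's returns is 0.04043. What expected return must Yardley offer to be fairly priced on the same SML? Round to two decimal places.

12.53%

MRP = (10.91% − 5.46%) / (1.23 − 0.50) = 7.4658%
R_f = 5.46% − 0.50 × 7.4658% = 1.7271%
β_Yardley = Cov / Var(R_m) = 0.05848 / 0.04043 = 1.4465
E(R_Yardley) = R_f + β × MRP = 1.7271% + 1.4465 × 7.4658% = 12.53%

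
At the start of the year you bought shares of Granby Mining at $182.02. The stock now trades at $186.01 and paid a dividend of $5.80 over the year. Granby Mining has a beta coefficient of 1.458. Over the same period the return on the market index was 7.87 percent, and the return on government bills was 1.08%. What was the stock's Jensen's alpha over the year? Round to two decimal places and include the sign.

-5.60%

Realised HPR = (P1 + D1 − P0) / P0 = (186.01 + 5.80 − 182.02) / 182.02 = 9.79 / 182.02 = 5.3785%
MRP = 7.87% − 1.08% = 6.79%
CAPM required = R_f + β·MRP = 1.08% + 1.458 × 6.79% = 10.97982%
α = realised − required = 5.3785% − 10.97982% = -5.60%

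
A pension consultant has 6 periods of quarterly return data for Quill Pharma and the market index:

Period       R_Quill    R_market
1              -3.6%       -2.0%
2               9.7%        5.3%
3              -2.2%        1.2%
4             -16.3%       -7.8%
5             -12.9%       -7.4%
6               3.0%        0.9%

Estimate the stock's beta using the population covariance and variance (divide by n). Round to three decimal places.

Mean R_i = (-3.6 + 9.7 − 2.2 − 16.3 − 12.9 + 3.0) / 6 = -3.7167%
Mean R_m = (-2.0 + 5.3 + 1.2 − 7.8 − 7.4 + 0.9) / 6 = -1.6333%
Σ(R_i − R̄_i)(R_m − R̄_m) = 244.8467  ⇒  Cov = 244.8467 / 6 = 40.8078
Σ(R_m − R̄_m)² = 133.9333  ⇒  Var(R_m) = 133.9333 / 6 = 22.3222
β = Cov / Var(R_m) = 40.8078 / 22.3222 = 1.8281

1.828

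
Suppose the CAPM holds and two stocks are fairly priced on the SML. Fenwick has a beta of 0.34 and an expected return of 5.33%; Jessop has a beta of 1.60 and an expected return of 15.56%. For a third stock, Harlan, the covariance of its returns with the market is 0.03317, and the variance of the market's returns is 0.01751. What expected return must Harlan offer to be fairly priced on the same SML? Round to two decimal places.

MRP = (15.56% − 5.33%) / (1.60 − 0.34) = 8.1190%
R_f = 5.33% − 0.34 × 8.1190% = 2.5695%
β_Harlan = Cov / Var(R_m) = 0.03317 / 0.01751 = 1.8943
E(R_Harlan) = R_f + β × MRP = 2.5695% + 1.8943 × 8.1190% = 17.95%

17.95%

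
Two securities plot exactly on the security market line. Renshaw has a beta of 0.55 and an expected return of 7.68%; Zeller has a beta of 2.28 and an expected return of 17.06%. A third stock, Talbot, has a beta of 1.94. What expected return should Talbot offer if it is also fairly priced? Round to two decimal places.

MRP (SML slope) = (17.06% − 7.68%) / (2.28 − 0.55) = 9.38% / 1.73 = 5.4220%
R_f (intercept) = 7.68% − 0.55 × 5.4220% = 4.6979%
E(R_Talbot) = R_f + β × MRP = 4.6979% + 1.94 × 5.4220% = 15.22%

15.22%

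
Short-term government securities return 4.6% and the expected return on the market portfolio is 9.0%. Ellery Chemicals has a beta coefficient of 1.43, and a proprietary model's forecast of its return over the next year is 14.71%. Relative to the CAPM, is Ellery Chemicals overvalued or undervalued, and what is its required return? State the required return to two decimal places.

Undervalued; required return 10.89%

MRP = 9.0% − 4.6% = 4.40%
Required return = R_f + β·MRP = 4.6% + 1.43 × 4.4% = 10.89%
Forecast 14.71% > required 10.89% → the stock plots above the SML → undervalued.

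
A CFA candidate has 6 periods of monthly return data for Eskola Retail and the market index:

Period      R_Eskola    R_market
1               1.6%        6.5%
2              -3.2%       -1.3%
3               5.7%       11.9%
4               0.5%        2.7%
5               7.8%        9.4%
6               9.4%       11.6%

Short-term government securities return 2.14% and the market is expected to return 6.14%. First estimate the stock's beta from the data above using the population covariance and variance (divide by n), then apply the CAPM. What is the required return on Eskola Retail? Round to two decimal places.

5.55%

Mean R_i = (1.6 − 3.2 + 5.7 + 0.5 + 7.8 + 9.4) / 6 = 3.6333%
Mean R_m = (6.5 − 1.3 + 11.9 + 2.7 + 9.4 + 11.6) / 6 = 6.8000%
Σ(R_i − R̄_i)(R_m − R̄_m) = 117.8600  ⇒  Cov = 117.8600 / 6 = 19.6433
Σ(R_m − R̄_m)² = 138.3200  ⇒  Var(R_m) = 138.3200 / 6 = 23.0533
β = Cov / Var(R_m) = 19.6433 / 23.0533 = 0.8521
MRP = 6.14% − 2.14% = 4.00%
E(R) = R_f + β × MRP = 2.14% + 0.8521 × 4.00% = 5.55%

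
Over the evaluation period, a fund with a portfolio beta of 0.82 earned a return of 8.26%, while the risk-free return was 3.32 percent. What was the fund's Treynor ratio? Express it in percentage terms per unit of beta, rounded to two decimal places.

Treynor = (R_P − R_f) / β_P = (8.26% − 3.32%) / 0.8200 = 4.94% / 0.8200 = 6.02%

6.02%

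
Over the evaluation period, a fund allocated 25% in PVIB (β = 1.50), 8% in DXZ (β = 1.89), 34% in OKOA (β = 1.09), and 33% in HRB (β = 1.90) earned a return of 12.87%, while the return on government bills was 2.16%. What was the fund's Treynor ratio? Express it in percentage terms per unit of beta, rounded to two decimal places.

7.03%

β_P = 0.25×1.50 + 0.08×1.89 + 0.34×1.09 + 0.33×1.90 = 1.5238
Treynor = (R_P − R_f) / β_P = (12.87% − 2.16%) / 1.5238 = 10.71% / 1.5238 = 7.03%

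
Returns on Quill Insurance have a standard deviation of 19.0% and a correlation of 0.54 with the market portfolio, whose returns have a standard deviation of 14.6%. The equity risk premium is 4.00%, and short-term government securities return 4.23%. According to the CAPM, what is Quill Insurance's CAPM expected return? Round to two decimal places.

β = ρ × σ_i / σ_m = 0.54 × 19.0% / 14.6% = 0.7027
E(R) = 4.23% + 0.7027 × 4.00% = 7.04%

7.04%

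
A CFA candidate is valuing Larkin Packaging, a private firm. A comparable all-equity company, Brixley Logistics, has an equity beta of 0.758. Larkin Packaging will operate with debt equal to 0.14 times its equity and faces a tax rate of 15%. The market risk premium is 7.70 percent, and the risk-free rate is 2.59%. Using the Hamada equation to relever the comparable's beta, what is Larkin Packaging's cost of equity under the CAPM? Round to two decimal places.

9.12%

β_L = β_U × [1 + (1 − t)(D/E)] = 0.758 × [1 + (1 − 0.15) × 0.14]
    = 0.758 × [1 + 0.85 × 0.14] = 0.758 × 1.1190 = 0.8482
E(R) = R_f + β_L × MRP = 2.59% + 0.8482 × 7.70% = 9.12%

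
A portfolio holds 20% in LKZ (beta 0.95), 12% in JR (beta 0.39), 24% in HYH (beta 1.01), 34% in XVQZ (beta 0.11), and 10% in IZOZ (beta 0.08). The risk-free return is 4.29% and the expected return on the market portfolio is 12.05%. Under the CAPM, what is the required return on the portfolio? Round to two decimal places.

8.36%

β_P = Σ w_i β_i = 0.20×0.95 + 0.12×0.39 + 0.24×1.01 + 0.34×0.11 + 0.10×0.08 = 0.5246
MRP = 12.05% − 4.29% = 7.76%
E(R_P) = R_f + β_P × MRP = 4.29% + 0.5246 × 7.76% = 8.36%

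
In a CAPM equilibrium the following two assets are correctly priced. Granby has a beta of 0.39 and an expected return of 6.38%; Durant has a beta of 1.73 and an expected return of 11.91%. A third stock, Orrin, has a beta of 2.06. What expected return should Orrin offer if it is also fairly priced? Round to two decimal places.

13.27%

MRP (SML slope) = (11.91% − 6.38%) / (1.73 − 0.39) = 5.53% / 1.34 = 4.1269%
R_f (intercept) = 6.38% − 0.39 × 4.1269% = 4.7705%
E(R_Orrin) = R_f + β × MRP = 4.7705% + 2.06 × 4.1269% = 13.27%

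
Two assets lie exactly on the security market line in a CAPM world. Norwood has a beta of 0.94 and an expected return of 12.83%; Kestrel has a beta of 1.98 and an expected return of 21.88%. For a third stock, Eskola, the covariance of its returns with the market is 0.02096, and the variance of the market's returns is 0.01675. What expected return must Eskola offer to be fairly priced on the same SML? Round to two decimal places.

MRP = (21.88% − 12.83%) / (1.98 − 0.94) = 8.7019%
R_f = 12.83% − 0.94 × 8.7019% = 4.6502%
β_Eskola = Cov / Var(R_m) = 0.02096 / 0.01675 = 1.2513
E(R_Eskola) = R_f + β × MRP = 4.6502% + 1.2513 × 8.7019% = 15.54%

15.54%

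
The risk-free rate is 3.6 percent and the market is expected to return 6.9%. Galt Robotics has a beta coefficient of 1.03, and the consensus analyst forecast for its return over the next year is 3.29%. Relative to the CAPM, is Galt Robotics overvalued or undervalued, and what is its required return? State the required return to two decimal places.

MRP = 6.9% − 3.6% = 3.30%
Required return = R_f + β·MRP = 3.6% + 1.03 × 3.3% = 7.00%
Forecast 3.29% < required 7.00% → the stock plots below the SML → overvalued.

Overvalued; required return 7.00%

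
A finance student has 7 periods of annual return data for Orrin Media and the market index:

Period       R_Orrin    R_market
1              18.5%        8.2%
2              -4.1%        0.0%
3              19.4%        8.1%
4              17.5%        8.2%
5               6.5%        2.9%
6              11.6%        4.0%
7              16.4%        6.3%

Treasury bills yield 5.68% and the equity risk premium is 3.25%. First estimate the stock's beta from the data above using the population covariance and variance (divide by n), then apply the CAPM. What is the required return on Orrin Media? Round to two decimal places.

14.12%

Mean R_i = (18.5 − 4.1 + 19.4 + 17.5 + 6.5 + 11.6 + 16.4) / 7 = 12.2571%
Mean R_m = (8.2 + 0.0 + 8.1 + 8.2 + 2.9 + 4.0 + 6.3) / 7 = 5.3857%
Σ(R_i − R̄_i)(R_m − R̄_m) = 158.8157  ⇒  Cov = 158.8157 / 7 = 22.6880
Σ(R_m − R̄_m)² = 61.1486  ⇒  Var(R_m) = 61.1486 / 7 = 8.7355
β = Cov / Var(R_m) = 22.6880 / 8.7355 = 2.5972
E(R) = R_f + β × MRP = 5.68% + 2.5972 × 3.25% = 14.12%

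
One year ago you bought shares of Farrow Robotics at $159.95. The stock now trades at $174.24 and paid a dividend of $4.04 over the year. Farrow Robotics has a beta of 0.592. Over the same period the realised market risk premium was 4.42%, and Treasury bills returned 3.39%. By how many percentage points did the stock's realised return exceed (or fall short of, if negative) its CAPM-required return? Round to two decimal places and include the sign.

Realised HPR = (P1 + D1 − P0) / P0 = (174.24 + 4.04 − 159.95) / 159.95 = 18.33 / 159.95 = 11.4598%
CAPM required = R_f + β·MRP = 3.39% + 0.592 × 4.42% = 6.00664%
α = realised − required = 11.4598% − 6.00664% = +5.45%

+5.45%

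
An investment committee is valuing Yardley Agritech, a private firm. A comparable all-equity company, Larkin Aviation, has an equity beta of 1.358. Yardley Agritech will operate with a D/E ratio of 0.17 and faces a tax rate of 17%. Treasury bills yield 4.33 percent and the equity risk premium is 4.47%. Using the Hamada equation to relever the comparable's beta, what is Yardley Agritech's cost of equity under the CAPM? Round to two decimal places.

11.26%

β_L = β_U × [1 + (1 − t)(D/E)] = 1.358 × [1 + (1 − 0.17) × 0.17]
    = 1.358 × [1 + 0.83 × 0.17] = 1.358 × 1.1411 = 1.5496
E(R) = R_f + β_L × MRP = 4.33% + 1.5496 × 4.47% = 11.26%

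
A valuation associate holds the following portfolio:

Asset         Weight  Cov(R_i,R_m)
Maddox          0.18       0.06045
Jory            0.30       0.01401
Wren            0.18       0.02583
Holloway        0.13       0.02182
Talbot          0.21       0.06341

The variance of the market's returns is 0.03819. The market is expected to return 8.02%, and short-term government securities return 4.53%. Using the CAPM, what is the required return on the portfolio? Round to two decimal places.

β_Maddox = 0.06045 / 0.03819 = 1.5829
β_Jory = 0.01401 / 0.03819 = 0.3668
β_Wren = 0.02583 / 0.03819 = 0.6764
β_Holloway = 0.02182 / 0.03819 = 0.5714
β_Talbot = 0.06341 / 0.03819 = 1.6604
β_P = Σ w_i β_i = 0.18×1.5829 + 0.30×0.3668 + 0.18×0.6764 + 0.13×0.5714 + 0.21×1.6604 = 0.9397
MRP = 8.02% − 4.53% = 3.49%
E(R_P) = R_f + β_P × MRP = 4.53% + 0.9397 × 3.49% = 7.81%

7.81%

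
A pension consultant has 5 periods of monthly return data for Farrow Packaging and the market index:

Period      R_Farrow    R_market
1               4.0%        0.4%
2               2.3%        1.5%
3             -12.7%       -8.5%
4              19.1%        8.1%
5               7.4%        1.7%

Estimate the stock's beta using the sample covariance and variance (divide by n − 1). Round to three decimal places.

1.895

Mean R_i = (4.0 + 2.3 − 12.7 + 19.1 + 7.4) / 5 = 4.0200%
Mean R_m = (0.4 + 1.5 − 8.5 + 8.1 + 1.7) / 5 = 0.6400%
Σ(R_i − R̄_i)(R_m − R̄_m) = 267.4260  ⇒  Cov = 267.4260 / 4 = 66.8565
Σ(R_m − R̄_m)² = 141.1120  ⇒  Var(R_m) = 141.1120 / 4 = 35.2780
β = Cov / Var(R_m) = 66.8565 / 35.2780 = 1.8951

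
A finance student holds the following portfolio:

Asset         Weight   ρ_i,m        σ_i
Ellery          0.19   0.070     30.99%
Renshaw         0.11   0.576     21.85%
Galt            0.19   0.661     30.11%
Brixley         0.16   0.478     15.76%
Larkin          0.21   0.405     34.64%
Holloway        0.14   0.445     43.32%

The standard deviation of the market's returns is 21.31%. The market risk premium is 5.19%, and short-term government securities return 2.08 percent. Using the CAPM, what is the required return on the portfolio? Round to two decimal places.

β_Ellery = 0.070 × 30.99% / 21.31% = 0.1018
β_Renshaw = 0.576 × 21.85% / 21.31% = 0.5906
β_Galt = 0.661 × 30.11% / 21.31% = 0.9340
β_Brixley = 0.478 × 15.76% / 21.31% = 0.3535
β_Larkin = 0.405 × 34.64% / 21.31% = 0.6583
β_Holloway = 0.445 × 43.32% / 21.31% = 0.9046
β_P = Σ w_i β_i = 0.19×0.1018 + 0.11×0.5906 + 0.19×0.9340 + 0.16×0.3535 + 0.21×0.6583 + 0.14×0.9046 = 0.5832
E(R_P) = R_f + β_P × MRP = 2.08% + 0.5832 × 5.19% = 5.11%

5.11%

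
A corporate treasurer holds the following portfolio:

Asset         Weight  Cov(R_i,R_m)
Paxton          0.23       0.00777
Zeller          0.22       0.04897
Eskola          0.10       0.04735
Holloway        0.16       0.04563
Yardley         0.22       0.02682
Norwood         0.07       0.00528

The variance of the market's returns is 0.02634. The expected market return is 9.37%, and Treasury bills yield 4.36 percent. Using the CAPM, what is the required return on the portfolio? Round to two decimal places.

β_Paxton = 0.00777 / 0.02634 = 0.2950
β_Zeller = 0.04897 / 0.02634 = 1.8591
β_Eskola = 0.04735 / 0.02634 = 1.7976
β_Holloway = 0.04563 / 0.02634 = 1.7323
β_Yardley = 0.02682 / 0.02634 = 1.0182
β_Norwood = 0.00528 / 0.02634 = 0.2005
β_P = Σ w_i β_i = 0.23×0.2950 + 0.22×1.8591 + 0.10×1.7976 + 0.16×1.7323 + 0.22×1.0182 + 0.07×0.2005 = 1.1718
MRP = 9.37% − 4.36% = 5.01%
E(R_P) = R_f + β_P × MRP = 4.36% + 1.1718 × 5.01% = 10.23%

10.23%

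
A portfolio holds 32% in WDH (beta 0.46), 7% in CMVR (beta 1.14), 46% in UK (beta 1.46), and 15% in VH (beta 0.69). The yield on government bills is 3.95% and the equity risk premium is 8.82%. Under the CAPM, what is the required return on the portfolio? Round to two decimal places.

12.79%

β_P = Σ w_i β_i = 0.32×0.46 + 0.07×1.14 + 0.46×1.46 + 0.15×0.69 = 1.0021
E(R_P) = R_f + β_P × MRP = 3.95% + 1.0021 × 8.82% = 12.79%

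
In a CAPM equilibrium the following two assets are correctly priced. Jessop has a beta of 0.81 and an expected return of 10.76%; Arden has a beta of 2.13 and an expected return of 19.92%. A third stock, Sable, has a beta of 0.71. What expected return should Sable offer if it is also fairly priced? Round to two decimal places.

10.07%

MRP (SML slope) = (19.92% − 10.76%) / (2.13 − 0.81) = 9.16% / 1.32 = 6.9394%
R_f (intercept) = 10.76% − 0.81 × 6.9394% = 5.1391%
E(R_Sable) = R_f + β × MRP = 5.1391% + 0.71 × 6.9394% = 10.07%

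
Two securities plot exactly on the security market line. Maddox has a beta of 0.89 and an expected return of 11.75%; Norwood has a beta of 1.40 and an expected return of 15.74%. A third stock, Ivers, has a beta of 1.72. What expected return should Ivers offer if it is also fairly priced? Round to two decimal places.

18.24%

MRP (SML slope) = (15.74% − 11.75%) / (1.40 − 0.89) = 3.99% / 0.51 = 7.8235%
R_f (intercept) = 11.75% − 0.89 × 7.8235% = 4.7871%
E(R_Ivers) = R_f + β × MRP = 4.7871% + 1.72 × 7.8235% = 18.24%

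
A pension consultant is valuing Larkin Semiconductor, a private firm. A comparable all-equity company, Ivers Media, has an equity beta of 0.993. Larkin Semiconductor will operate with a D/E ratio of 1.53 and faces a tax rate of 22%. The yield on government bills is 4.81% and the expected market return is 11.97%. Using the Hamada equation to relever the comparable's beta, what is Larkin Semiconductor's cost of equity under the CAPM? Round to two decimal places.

20.40%

β_L = β_U × [1 + (1 − t)(D/E)] = 0.993 × [1 + (1 − 0.22) × 1.53]
    = 0.993 × [1 + 0.78 × 1.53] = 0.993 × 2.1934 = 2.1780
MRP = 11.97% − 4.81% = 7.16%
E(R) = R_f + β_L × MRP = 4.81% + 2.1780 × 7.16% = 20.40%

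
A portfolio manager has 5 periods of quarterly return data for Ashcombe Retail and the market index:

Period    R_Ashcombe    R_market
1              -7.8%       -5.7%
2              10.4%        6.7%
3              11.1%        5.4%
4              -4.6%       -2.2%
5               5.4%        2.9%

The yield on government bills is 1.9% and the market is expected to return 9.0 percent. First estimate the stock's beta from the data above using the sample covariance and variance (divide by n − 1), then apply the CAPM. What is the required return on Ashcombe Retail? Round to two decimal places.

13.50%

Mean R_i = (-7.8 + 10.4 + 11.1 − 4.6 + 5.4) / 5 = 2.9000%
Mean R_m = (-5.7 + 6.7 + 5.4 − 2.2 + 2.9) / 5 = 1.4200%
Σ(R_i − R̄_i)(R_m − R̄_m) = 179.2700  ⇒  Cov = 179.2700 / 4 = 44.8175
Σ(R_m − R̄_m)² = 109.7080  ⇒  Var(R_m) = 109.7080 / 4 = 27.4270
β = Cov / Var(R_m) = 44.8175 / 27.4270 = 1.6341
MRP = 9.0% − 1.9% = 7.10%
E(R) = R_f + β × MRP = 1.9% + 1.6341 × 7.1% = 13.50%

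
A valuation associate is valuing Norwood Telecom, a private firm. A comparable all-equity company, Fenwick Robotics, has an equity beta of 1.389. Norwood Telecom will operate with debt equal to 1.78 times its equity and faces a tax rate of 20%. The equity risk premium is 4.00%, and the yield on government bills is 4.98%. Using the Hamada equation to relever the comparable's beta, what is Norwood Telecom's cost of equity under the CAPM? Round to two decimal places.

β_L = β_U × [1 + (1 − t)(D/E)] = 1.389 × [1 + (1 − 0.20) × 1.78]
    = 1.389 × [1 + 0.80 × 1.78] = 1.389 × 2.4240 = 3.3669
E(R) = R_f + β_L × MRP = 4.98% + 3.3669 × 4.00% = 18.45%

18.45%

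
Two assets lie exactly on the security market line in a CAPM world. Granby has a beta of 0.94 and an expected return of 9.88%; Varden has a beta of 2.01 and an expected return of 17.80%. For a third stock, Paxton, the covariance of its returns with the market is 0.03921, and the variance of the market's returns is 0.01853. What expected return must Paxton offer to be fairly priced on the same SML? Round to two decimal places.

18.58%

MRP = (17.80% − 9.88%) / (2.01 − 0.94) = 7.4019%
R_f = 9.88% − 0.94 × 7.4019% = 2.9222%
β_Paxton = Cov / Var(R_m) = 0.03921 / 0.01853 = 2.1160
E(R_Paxton) = R_f + β × MRP = 2.9222% + 2.1160 × 7.4019% = 18.58%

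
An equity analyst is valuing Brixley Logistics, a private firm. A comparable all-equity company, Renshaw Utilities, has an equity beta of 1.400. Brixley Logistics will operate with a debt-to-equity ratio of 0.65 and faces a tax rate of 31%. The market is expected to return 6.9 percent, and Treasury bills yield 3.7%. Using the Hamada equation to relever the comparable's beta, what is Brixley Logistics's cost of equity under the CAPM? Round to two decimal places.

β_L = β_U × [1 + (1 − t)(D/E)] = 1.400 × [1 + (1 − 0.31) × 0.65]
    = 1.400 × [1 + 0.69 × 0.65] = 1.400 × 1.4485 = 2.0279
MRP = 6.9% − 3.7% = 3.20%
E(R) = R_f + β_L × MRP = 3.7% + 2.0279 × 3.2% = 10.19%

10.19%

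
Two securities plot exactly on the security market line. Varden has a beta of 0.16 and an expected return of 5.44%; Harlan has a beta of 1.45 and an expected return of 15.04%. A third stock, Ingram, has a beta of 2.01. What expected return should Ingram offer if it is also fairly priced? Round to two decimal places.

MRP (SML slope) = (15.04% − 5.44%) / (1.45 − 0.16) = 9.60% / 1.29 = 7.4419%
R_f (intercept) = 5.44% − 0.16 × 7.4419% = 4.2493%
E(R_Ingram) = R_f + β × MRP = 4.2493% + 2.01 × 7.4419% = 19.21%

19.21%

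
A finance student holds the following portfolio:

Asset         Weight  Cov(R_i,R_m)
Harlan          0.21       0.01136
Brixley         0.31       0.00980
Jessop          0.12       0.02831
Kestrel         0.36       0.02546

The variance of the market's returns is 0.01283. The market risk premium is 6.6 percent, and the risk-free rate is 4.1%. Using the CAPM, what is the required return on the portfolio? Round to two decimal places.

β_Harlan = 0.01136 / 0.01283 = 0.8854
β_Brixley = 0.00980 / 0.01283 = 0.7638
β_Jessop = 0.02831 / 0.01283 = 2.2065
β_Kestrel = 0.02546 / 0.01283 = 1.9844
β_P = Σ w_i β_i = 0.21×0.8854 + 0.31×0.7638 + 0.12×2.2065 + 0.36×1.9844 = 1.4019
E(R_P) = R_f + β_P × MRP = 4.1% + 1.4019 × 6.6% = 13.35%

13.35%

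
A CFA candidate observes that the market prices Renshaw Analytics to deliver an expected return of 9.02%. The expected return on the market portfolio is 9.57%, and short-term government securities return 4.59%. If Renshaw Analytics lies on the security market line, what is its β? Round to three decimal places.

MRP = 9.57% − 4.59% = 4.98%
β = (E(R) − R_f) / MRP = (9.02% − 4.59%) / 4.98% = 4.43% / 4.98% = 0.890

0.890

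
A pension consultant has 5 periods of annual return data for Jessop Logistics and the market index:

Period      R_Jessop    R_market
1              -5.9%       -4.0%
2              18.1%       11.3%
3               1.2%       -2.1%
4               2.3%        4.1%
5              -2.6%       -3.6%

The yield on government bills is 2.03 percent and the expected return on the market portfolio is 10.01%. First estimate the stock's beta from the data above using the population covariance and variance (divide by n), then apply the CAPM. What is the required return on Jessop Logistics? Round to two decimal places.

12.72%

Mean R_i = (-5.9 + 18.1 + 1.2 + 2.3 − 2.6) / 5 = 2.6200%
Mean R_m = (-4.0 + 11.3 − 2.1 + 4.1 − 3.6) / 5 = 1.1400%
Σ(R_i − R̄_i)(R_m − R̄_m) = 229.4660  ⇒  Cov = 229.4660 / 5 = 45.8932
Σ(R_m − R̄_m)² = 171.3720  ⇒  Var(R_m) = 171.3720 / 5 = 34.2744
β = Cov / Var(R_m) = 45.8932 / 34.2744 = 1.3390
MRP = 10.01% − 2.03% = 7.98%
E(R) = R_f + β × MRP = 2.03% + 1.3390 × 7.98% = 12.72%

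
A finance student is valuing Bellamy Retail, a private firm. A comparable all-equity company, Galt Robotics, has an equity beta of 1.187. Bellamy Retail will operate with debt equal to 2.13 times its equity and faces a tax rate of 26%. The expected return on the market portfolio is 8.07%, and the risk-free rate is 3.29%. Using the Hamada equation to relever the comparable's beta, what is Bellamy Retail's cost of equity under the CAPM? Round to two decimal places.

17.91%

β_L = β_U × [1 + (1 − t)(D/E)] = 1.187 × [1 + (1 − 0.26) × 2.13]
    = 1.187 × [1 + 0.74 × 2.13] = 1.187 × 2.5762 = 3.0579
MRP = 8.07% − 3.29% = 4.78%
E(R) = R_f + β_L × MRP = 3.29% + 3.0579 × 4.78% = 17.91%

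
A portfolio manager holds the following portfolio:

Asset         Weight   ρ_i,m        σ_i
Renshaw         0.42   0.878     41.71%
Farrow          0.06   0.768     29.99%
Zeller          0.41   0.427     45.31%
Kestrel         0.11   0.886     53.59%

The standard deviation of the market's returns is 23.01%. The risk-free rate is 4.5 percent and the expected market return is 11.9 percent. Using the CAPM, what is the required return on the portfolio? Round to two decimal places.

14.12%

β_Renshaw = 0.878 × 41.71% / 23.01% = 1.5915
β_Farrow = 0.768 × 29.99% / 23.01% = 1.0010
β_Zeller = 0.427 × 45.31% / 23.01% = 0.8408
β_Kestrel = 0.886 × 53.59% / 23.01% = 2.0635
β_P = Σ w_i β_i = 0.42×1.5915 + 0.06×1.0010 + 0.41×0.8408 + 0.11×2.0635 = 1.3002
MRP = 11.9% − 4.5% = 7.40%
E(R_P) = R_f + β_P × MRP = 4.5% + 1.3002 × 7.4% = 14.12%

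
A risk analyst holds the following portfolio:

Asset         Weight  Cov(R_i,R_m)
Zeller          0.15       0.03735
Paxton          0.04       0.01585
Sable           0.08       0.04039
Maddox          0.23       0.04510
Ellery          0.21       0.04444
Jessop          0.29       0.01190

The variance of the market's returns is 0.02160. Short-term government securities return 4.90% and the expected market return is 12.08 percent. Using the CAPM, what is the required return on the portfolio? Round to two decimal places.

β_Zeller = 0.03735 / 0.02160 = 1.7292
β_Paxton = 0.01585 / 0.02160 = 0.7338
β_Sable = 0.04039 / 0.02160 = 1.8699
β_Maddox = 0.04510 / 0.02160 = 2.0880
β_Ellery = 0.04444 / 0.02160 = 2.0574
β_Jessop = 0.01190 / 0.02160 = 0.5509
β_P = Σ w_i β_i = 0.15×1.7292 + 0.04×0.7338 + 0.08×1.8699 + 0.23×2.0880 + 0.21×2.0574 + 0.29×0.5509 = 1.5104
MRP = 12.08% − 4.90% = 7.18%
E(R_P) = R_f + β_P × MRP = 4.90% + 1.5104 × 7.18% = 15.74%

15.74%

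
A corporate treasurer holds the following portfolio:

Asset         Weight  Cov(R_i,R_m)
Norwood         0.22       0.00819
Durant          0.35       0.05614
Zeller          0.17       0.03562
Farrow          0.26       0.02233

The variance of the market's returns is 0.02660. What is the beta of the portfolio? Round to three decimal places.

β_Norwood = 0.00819 / 0.02660 = 0.3079
β_Durant = 0.05614 / 0.02660 = 2.1105
β_Zeller = 0.03562 / 0.02660 = 1.3391
β_Farrow = 0.02233 / 0.02660 = 0.8395
β_P = Σ w_i β_i = 0.22×0.3079 + 0.35×2.1105 + 0.17×1.3391 + 0.26×0.8395 = 1.2523

1.252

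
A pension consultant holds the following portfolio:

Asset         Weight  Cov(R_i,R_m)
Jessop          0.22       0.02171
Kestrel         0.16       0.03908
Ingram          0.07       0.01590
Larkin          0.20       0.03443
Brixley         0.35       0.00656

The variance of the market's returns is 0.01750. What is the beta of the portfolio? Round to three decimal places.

1.219

β_Jessop = 0.02171 / 0.01750 = 1.2406
β_Kestrel = 0.03908 / 0.01750 = 2.2331
β_Ingram = 0.01590 / 0.01750 = 0.9086
β_Larkin = 0.03443 / 0.01750 = 1.9674
β_Brixley = 0.00656 / 0.01750 = 0.3749
β_P = Σ w_i β_i = 0.22×1.2406 + 0.16×2.2331 + 0.07×0.9086 + 0.20×1.9674 + 0.35×0.3749 = 1.2185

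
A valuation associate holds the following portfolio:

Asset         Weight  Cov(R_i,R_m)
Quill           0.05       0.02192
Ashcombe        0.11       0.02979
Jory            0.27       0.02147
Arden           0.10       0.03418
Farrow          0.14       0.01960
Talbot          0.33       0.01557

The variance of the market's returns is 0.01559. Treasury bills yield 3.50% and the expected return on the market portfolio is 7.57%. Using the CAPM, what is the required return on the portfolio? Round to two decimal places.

β_Quill = 0.02192 / 0.01559 = 1.4060
β_Ashcombe = 0.02979 / 0.01559 = 1.9108
β_Jory = 0.02147 / 0.01559 = 1.3772
β_Arden = 0.03418 / 0.01559 = 2.1924
β_Farrow = 0.01960 / 0.01559 = 1.2572
β_Talbot = 0.01557 / 0.01559 = 0.9987
β_P = Σ w_i β_i = 0.05×1.4060 + 0.11×1.9108 + 0.27×1.3772 + 0.10×2.1924 + 0.14×1.2572 + 0.33×0.9987 = 1.3772
MRP = 7.57% − 3.50% = 4.07%
E(R_P) = R_f + β_P × MRP = 3.50% + 1.3772 × 4.07% = 9.11%

9.11%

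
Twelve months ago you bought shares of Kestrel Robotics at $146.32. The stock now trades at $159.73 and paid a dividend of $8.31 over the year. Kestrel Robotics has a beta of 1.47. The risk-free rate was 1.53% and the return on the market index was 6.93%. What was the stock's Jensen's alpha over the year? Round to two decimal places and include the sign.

+5.38%

Realised HPR = (P1 + D1 − P0) / P0 = (159.73 + 8.31 − 146.32) / 146.32 = 21.72 / 146.32 = 14.8442%
MRP = 6.93% − 1.53% = 5.40%
CAPM required = R_f + β·MRP = 1.53% + 1.47 × 5.40% = 9.4680%
α = realised − required = 14.8442% − 9.4680% = +5.38%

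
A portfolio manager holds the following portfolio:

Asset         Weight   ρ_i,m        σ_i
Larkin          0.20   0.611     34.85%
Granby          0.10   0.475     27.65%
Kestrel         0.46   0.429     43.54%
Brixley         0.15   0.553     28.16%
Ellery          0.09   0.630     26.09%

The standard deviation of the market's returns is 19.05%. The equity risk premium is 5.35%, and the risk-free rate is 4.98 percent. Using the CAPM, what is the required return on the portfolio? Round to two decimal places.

10.03%

β_Larkin = 0.611 × 34.85% / 19.05% = 1.1178
β_Granby = 0.475 × 27.65% / 19.05% = 0.6894
β_Kestrel = 0.429 × 43.54% / 19.05% = 0.9805
β_Brixley = 0.553 × 28.16% / 19.05% = 0.8175
β_Ellery = 0.630 × 26.09% / 19.05% = 0.8628
β_P = Σ w_i β_i = 0.20×1.1178 + 0.10×0.6894 + 0.46×0.9805 + 0.15×0.8175 + 0.09×0.8628 = 0.9438
E(R_P) = R_f + β_P × MRP = 4.98% + 0.9438 × 5.35% = 10.03%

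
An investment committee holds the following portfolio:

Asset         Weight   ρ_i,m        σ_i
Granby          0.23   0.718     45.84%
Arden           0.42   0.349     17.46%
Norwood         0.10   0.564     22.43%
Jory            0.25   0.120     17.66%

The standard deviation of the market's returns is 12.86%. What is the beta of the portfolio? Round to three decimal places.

0.927

β_Granby = 0.718 × 45.84% / 12.86% = 2.5593
β_Arden = 0.349 × 17.46% / 12.86% = 0.4738
β_Norwood = 0.564 × 22.43% / 12.86% = 0.9837
β_Jory = 0.120 × 17.66% / 12.86% = 0.1648
β_P = Σ w_i β_i = 0.23×2.5593 + 0.42×0.4738 + 0.10×0.9837 + 0.25×0.1648 = 0.9272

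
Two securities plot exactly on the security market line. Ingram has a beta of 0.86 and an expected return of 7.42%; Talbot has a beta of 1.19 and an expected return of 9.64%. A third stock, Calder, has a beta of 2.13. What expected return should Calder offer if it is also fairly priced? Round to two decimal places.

MRP (SML slope) = (9.64% − 7.42%) / (1.19 − 0.86) = 2.22% / 0.33 = 6.7273%
R_f (intercept) = 7.42% − 0.86 × 6.7273% = 1.6345%
E(R_Calder) = R_f + β × MRP = 1.6345% + 2.13 × 6.7273% = 15.96%

15.96%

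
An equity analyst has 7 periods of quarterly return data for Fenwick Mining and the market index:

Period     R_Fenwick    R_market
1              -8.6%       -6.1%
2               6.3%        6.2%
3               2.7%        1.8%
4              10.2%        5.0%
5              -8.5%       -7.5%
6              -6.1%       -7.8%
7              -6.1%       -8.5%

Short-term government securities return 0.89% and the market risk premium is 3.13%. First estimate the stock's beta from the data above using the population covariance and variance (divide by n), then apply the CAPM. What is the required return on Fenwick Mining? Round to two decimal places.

4.44%

Mean R_i = (-8.6 + 6.3 + 2.7 + 10.2 − 8.5 − 6.1 − 6.1) / 7 = -1.4429%
Mean R_m = (-6.1 + 6.2 + 1.8 + 5.0 − 7.5 − 7.8 − 8.5) / 7 = -2.4143%
Σ(R_i − R̄_i)(R_m − R̄_m) = 286.1757  ⇒  Cov = 286.1757 / 7 = 40.8822
Σ(R_m − R̄_m)² = 252.4286  ⇒  Var(R_m) = 252.4286 / 7 = 36.0612
β = Cov / Var(R_m) = 40.8822 / 36.0612 = 1.1337
E(R) = R_f + β × MRP = 0.89% + 1.1337 × 3.13% = 4.44%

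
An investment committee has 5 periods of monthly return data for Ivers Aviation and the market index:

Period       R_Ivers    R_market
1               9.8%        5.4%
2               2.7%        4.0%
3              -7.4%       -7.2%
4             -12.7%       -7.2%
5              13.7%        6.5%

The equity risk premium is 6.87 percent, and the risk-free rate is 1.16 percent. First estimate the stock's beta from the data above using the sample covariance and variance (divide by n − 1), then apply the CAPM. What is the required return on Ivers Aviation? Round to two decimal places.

11.81%

Mean R_i = (9.8 + 2.7 − 7.4 − 12.7 + 13.7) / 5 = 1.2200%
Mean R_m = (5.4 + 4.0 − 7.2 − 7.2 + 6.5) / 5 = 0.3000%
Σ(R_i − R̄_i)(R_m − R̄_m) = 295.6600  ⇒  Cov = 295.6600 / 4 = 73.9150
Σ(R_m − R̄_m)² = 190.6400  ⇒  Var(R_m) = 190.6400 / 4 = 47.6600
β = Cov / Var(R_m) = 73.9150 / 47.6600 = 1.5509
E(R) = R_f + β × MRP = 1.16% + 1.5509 × 6.87% = 11.81%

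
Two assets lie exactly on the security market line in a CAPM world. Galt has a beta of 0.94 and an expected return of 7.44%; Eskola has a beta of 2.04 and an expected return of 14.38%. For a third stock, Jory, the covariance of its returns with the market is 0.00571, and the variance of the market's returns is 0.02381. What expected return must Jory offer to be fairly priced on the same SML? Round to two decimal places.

3.02%

MRP = (14.38% − 7.44%) / (2.04 − 0.94) = 6.3091%
R_f = 7.44% − 0.94 × 6.3091% = 1.5094%
β_Jory = Cov / Var(R_m) = 0.00571 / 0.02381 = 0.2398
E(R_Jory) = R_f + β × MRP = 1.5094% + 0.2398 × 6.3091% = 3.02%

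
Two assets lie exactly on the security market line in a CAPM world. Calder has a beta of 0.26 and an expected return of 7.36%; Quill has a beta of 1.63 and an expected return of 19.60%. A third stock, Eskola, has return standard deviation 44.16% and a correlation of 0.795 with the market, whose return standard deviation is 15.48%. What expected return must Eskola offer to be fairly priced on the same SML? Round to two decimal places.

MRP = (19.60% − 7.36%) / (1.63 − 0.26) = 8.9343%
R_f = 7.36% − 0.26 × 8.9343% = 5.0371%
β_Eskola = ρ·σ_i/σ_m = 0.795 × 44.16 / 15.48 = 2.2679
E(R_Eskola) = R_f + β × MRP = 5.0371% + 2.2679 × 8.9343% = 25.30%

25.30%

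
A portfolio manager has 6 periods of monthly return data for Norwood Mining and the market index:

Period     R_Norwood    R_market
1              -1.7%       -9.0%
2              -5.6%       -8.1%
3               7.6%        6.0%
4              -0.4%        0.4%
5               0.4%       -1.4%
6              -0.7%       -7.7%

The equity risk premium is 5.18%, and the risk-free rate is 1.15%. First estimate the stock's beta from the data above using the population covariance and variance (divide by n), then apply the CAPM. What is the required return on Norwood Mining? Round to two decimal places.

4.33%

Mean R_i = (-1.7 − 5.6 + 7.6 − 0.4 + 0.4 − 0.7) / 6 = -0.0667%
Mean R_m = (-9.0 − 8.1 + 6.0 + 0.4 − 1.4 − 7.7) / 6 = -3.3000%
Σ(R_i − R̄_i)(R_m − R̄_m) = 109.6100  ⇒  Cov = 109.6100 / 6 = 18.2683
Σ(R_m − R̄_m)² = 178.6800  ⇒  Var(R_m) = 178.6800 / 6 = 29.7800
β = Cov / Var(R_m) = 18.2683 / 29.7800 = 0.6134
E(R) = R_f + β × MRP = 1.15% + 0.6134 × 5.18% = 4.33%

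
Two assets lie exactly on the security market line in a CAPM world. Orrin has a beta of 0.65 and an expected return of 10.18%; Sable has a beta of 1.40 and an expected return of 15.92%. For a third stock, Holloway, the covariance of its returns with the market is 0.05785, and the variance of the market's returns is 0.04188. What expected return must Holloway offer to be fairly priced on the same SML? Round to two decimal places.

15.78%

MRP = (15.92% − 10.18%) / (1.40 − 0.65) = 7.6533%
R_f = 10.18% − 0.65 × 7.6533% = 5.2054%
β_Holloway = Cov / Var(R_m) = 0.05785 / 0.04188 = 1.3813
E(R_Holloway) = R_f + β × MRP = 5.2054% + 1.3813 × 7.6533% = 15.78%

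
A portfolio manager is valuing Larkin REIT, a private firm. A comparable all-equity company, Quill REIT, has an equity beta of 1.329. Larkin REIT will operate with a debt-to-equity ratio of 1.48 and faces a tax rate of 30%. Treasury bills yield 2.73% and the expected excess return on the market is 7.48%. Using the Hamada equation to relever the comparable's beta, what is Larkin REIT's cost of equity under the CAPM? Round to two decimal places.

β_L = β_U × [1 + (1 − t)(D/E)] = 1.329 × [1 + (1 − 0.30) × 1.48]
    = 1.329 × [1 + 0.70 × 1.48] = 1.329 × 2.0360 = 2.7058
E(R) = R_f + β_L × MRP = 2.73% + 2.7058 × 7.48% = 22.97%

22.97%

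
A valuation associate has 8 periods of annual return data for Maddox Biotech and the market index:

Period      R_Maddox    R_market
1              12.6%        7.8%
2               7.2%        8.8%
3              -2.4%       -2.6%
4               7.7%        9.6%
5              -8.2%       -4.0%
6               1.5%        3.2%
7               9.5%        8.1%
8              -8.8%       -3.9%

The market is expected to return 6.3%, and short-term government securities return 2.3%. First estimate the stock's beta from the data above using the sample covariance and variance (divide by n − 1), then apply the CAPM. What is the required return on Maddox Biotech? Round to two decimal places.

7.45%

Mean R_i = (12.6 + 7.2 − 2.4 + 7.7 − 8.2 + 1.5 + 9.5 − 8.8) / 8 = 2.3875%
Mean R_m = (7.8 + 8.8 − 2.6 + 9.6 − 4.0 + 3.2 + 8.1 − 3.9) / 8 = 3.3750%
Σ(R_i − R̄_i)(R_m − R̄_m) = 326.2075  ⇒  Cov = 326.2075 / 7 = 46.6011
Σ(R_m − R̄_m)² = 253.1350  ⇒  Var(R_m) = 253.1350 / 7 = 36.1621
β = Cov / Var(R_m) = 46.6011 / 36.1621 = 1.2887
MRP = 6.3% − 2.3% = 4.00%
E(R) = R_f + β × MRP = 2.3% + 1.2887 × 4.0% = 7.45%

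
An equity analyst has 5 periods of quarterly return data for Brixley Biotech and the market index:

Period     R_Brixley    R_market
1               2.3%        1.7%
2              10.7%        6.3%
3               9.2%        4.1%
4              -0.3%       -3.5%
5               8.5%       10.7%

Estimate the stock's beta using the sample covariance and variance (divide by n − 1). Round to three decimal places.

0.750

Mean R_i = (2.3 + 10.7 + 9.2 − 0.3 + 8.5) / 5 = 6.0800%
Mean R_m = (1.7 + 6.3 + 4.1 − 3.5 + 10.7) / 5 = 3.8600%
Σ(R_i − R̄_i)(R_m − R̄_m) = 83.6960  ⇒  Cov = 83.6960 / 4 = 20.9240
Σ(R_m − R̄_m)² = 111.6320  ⇒  Var(R_m) = 111.6320 / 4 = 27.9080
β = Cov / Var(R_m) = 20.9240 / 27.9080 = 0.7497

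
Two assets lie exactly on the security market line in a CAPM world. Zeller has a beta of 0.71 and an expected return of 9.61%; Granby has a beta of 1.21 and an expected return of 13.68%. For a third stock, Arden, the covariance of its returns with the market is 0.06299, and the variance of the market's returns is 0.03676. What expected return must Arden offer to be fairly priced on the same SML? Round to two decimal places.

17.78%

MRP = (13.68% − 9.61%) / (1.21 − 0.71) = 8.1400%
R_f = 9.61% − 0.71 × 8.1400% = 3.8306%
β_Arden = Cov / Var(R_m) = 0.06299 / 0.03676 = 1.7135
E(R_Arden) = R_f + β × MRP = 3.8306% + 1.7135 × 8.1400% = 17.78%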